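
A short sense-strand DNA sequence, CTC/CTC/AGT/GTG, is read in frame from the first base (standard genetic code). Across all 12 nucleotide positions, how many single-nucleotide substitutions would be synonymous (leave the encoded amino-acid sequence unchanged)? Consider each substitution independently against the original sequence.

10

Codon 1 (CTC, Leu): 3 synonymous substitutions.
Codon 2 (CTC, Leu): 3 synonymous substitutions.
Codon 3 (AGT, Ser): 1 synonymous substitution.
Codon 4 (GTG, Val): 3 synonymous substitutions.
Total: 3 + 3 + 1 + 3 = 10.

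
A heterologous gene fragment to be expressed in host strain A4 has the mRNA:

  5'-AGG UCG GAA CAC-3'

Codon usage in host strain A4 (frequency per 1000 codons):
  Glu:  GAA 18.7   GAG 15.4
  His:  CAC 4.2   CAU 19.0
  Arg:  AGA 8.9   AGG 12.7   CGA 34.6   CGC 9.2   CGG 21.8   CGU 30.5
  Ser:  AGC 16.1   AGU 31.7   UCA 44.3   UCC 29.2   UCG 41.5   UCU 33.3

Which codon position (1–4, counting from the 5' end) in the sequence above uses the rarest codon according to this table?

4

Codon 1 AGG (Arg): 12.7 per 1000.
Codon 2 UCG (Ser): 41.5 per 1000.
Codon 3 GAA (Glu): 18.7 per 1000.
Codon 4 CAC (His): 4.2 per 1000.
Lowest frequency is 4.2 at codon 4.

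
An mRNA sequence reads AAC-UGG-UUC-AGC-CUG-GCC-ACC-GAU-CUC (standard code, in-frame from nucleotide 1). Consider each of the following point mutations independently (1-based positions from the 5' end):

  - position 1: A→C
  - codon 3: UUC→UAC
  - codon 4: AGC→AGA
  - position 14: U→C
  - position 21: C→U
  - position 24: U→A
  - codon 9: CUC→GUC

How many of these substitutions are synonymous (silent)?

1

Codon 1: AAC (Asn) → CAC (His) — missense.
Codon 3: UUC (Phe) → UAC (Tyr) — missense.
Codon 4: AGC (Ser) → AGA (Arg) — missense.
Codon 5: CUG (Leu) → CCG (Pro) — missense.
Codon 7: ACC (Thr) → ACU (Thr) — synonymous.
Codon 8: GAU (Asp) → GAA (Glu) — missense.
Codon 9: CUC (Leu) → GUC (Val) — missense.
Synonymous: 1 of 7.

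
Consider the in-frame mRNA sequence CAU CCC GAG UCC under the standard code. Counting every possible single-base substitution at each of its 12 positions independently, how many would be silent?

8

Codon 1 (CAU, His): 1 synonymous substitution.
Codon 2 (CCC, Pro): 3 synonymous substitutions.
Codon 3 (GAG, Glu): 1 synonymous substitution.
Codon 4 (UCC, Ser): 3 synonymous substitutions.
Total: 1 + 3 + 1 + 3 = 8.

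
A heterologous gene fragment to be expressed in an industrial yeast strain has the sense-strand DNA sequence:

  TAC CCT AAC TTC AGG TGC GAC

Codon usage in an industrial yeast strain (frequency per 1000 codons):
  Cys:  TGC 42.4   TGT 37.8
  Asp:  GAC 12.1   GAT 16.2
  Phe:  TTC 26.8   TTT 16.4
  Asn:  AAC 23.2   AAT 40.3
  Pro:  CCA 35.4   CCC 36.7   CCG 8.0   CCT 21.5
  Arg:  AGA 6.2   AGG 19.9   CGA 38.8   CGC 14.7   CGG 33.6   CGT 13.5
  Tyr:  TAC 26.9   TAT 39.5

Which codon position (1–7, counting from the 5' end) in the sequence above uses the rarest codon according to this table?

Codon 1 TAC (Tyr): 26.9 per 1000.
Codon 2 CCT (Pro): 21.5 per 1000.
Codon 3 AAC (Asn): 23.2 per 1000.
Codon 4 TTC (Phe): 26.8 per 1000.
Codon 5 AGG (Arg): 19.9 per 1000.
Codon 6 TGC (Cys): 42.4 per 1000.
Codon 7 GAC (Asp): 12.1 per 1000.
Lowest frequency is 12.1 at codon 7.

7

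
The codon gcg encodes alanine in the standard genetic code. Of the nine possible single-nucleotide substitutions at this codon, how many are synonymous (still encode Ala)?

Position 1: none → 0 synonymous.
Position 2: none → 0 synonymous.
Position 3: GCU, GCC, GCA → 3 synonymous.
Total: 0 + 0 + 3 = 3.

3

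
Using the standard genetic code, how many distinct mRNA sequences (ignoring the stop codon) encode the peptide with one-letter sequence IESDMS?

Ile: 3 codons.
Glu: 2 codons.
Ser: 6 codons.
Asp: 2 codons.
Met: 1 codon.
Ser: 6 codons.
3 × 2 × 6 × 2 × 1 × 6 = 432.

432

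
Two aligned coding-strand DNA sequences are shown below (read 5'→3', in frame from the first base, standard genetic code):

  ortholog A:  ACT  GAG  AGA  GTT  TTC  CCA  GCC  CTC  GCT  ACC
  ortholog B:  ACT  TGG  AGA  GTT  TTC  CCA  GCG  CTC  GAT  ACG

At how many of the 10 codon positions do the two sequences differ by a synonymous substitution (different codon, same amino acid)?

Codon 1: ACT Thr / ACT Thr — identical.
Codon 2: GAG Glu / TGG Trp — nonsynonymous.
Codon 3: AGA Arg / AGA Arg — identical.
Codon 4: GTT Val / GTT Val — identical.
Codon 5: TTC Phe / TTC Phe — identical.
Codon 6: CCA Pro / CCA Pro — identical.
Codon 7: GCC Ala / GCG Ala — synonymous.
Codon 8: CTC Leu / CTC Leu — identical.
Codon 9: GCT Ala / GAT Asp — nonsynonymous.
Codon 10: ACC Thr / ACG Thr — synonymous.
Synonymous differences: 2.

2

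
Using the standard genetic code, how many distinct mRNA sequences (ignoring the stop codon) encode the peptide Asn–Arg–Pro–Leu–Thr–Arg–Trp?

6912

Asn: 2 codons.
Arg: 6 codons.
Pro: 4 codons.
Leu: 6 codons.
Thr: 4 codons.
Arg: 6 codons.
Trp: 1 codon.
2 × 6 × 4 × 6 × 4 × 6 × 1 = 6912.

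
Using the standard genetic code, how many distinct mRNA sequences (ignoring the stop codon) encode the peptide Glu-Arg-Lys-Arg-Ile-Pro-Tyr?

3456

Glu: 2 codons.
Arg: 6 codons.
Lys: 2 codons.
Arg: 6 codons.
Ile: 3 codons.
Pro: 4 codons.
Tyr: 2 codons.
2 × 6 × 2 × 6 × 3 × 4 × 2 = 3456.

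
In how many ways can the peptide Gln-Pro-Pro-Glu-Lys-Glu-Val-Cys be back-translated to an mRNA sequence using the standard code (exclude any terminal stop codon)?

2048

Gln: 2 codons.
Pro: 4 codons.
Pro: 4 codons.
Glu: 2 codons.
Lys: 2 codons.
Glu: 2 codons.
Val: 4 codons.
Cys: 2 codons.
2 × 4 × 4 × 2 × 2 × 2 × 4 × 2 = 2048.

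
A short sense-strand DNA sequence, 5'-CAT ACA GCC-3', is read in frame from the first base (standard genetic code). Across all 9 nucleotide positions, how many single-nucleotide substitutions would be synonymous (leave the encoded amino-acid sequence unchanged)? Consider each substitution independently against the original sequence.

7

Codon 1 (CAT, His): 1 synonymous substitution.
Codon 2 (ACA, Thr): 3 synonymous substitutions.
Codon 3 (GCC, Ala): 3 synonymous substitutions.
Total: 1 + 3 + 3 = 7.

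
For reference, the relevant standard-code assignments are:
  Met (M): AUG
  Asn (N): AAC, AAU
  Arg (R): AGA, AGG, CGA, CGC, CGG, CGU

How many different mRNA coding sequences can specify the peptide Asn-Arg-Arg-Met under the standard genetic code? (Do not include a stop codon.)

Asn: 2 codons.
Arg: 6 codons.
Arg: 6 codons.
Met: 1 codon.
2 × 6 × 6 × 1 = 72.

72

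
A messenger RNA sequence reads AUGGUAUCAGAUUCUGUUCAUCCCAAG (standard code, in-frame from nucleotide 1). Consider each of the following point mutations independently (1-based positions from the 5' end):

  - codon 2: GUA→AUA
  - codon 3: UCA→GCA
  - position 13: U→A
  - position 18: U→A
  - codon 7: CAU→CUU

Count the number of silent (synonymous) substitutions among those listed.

1

Codon 2: GUA (Val) → AUA (Ile) — missense.
Codon 3: UCA (Ser) → GCA (Ala) — missense.
Codon 5: UCU (Ser) → ACU (Thr) — missense.
Codon 6: GUU (Val) → GUA (Val) — synonymous.
Codon 7: CAU (His) → CUU (Leu) — missense.
Synonymous: 1 of 5.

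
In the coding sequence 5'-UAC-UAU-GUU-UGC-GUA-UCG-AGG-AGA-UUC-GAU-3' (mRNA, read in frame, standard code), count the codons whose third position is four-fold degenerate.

Codon 1 UAC (Tyr): third position 2-fold.
Codon 2 UAU (Tyr): third position 2-fold.
Codon 3 GUU (Val): third position 4-fold.
Codon 4 UGC (Cys): third position 2-fold.
Codon 5 GUA (Val): third position 4-fold.
Codon 6 UCG (Ser): third position 4-fold.
Codon 7 AGG (Arg): third position 2-fold.
Codon 8 AGA (Arg): third position 2-fold.
Codon 9 UUC (Phe): third position 2-fold.
Codon 10 GAU (Asp): third position 2-fold.
Four-fold degenerate third positions: 3.

3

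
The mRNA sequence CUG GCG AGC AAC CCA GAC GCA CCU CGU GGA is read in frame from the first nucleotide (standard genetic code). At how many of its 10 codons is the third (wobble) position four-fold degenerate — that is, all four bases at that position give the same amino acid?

7

Codon 1 CUG (Leu): third position 4-fold.
Codon 2 GCG (Ala): third position 4-fold.
Codon 3 AGC (Ser): third position 2-fold.
Codon 4 AAC (Asn): third position 2-fold.
Codon 5 CCA (Pro): third position 4-fold.
Codon 6 GAC (Asp): third position 2-fold.
Codon 7 GCA (Ala): third position 4-fold.
Codon 8 CCU (Pro): third position 4-fold.
Codon 9 CGU (Arg): third position 4-fold.
Codon 10 GGA (Gly): third position 4-fold.
Four-fold degenerate third positions: 7.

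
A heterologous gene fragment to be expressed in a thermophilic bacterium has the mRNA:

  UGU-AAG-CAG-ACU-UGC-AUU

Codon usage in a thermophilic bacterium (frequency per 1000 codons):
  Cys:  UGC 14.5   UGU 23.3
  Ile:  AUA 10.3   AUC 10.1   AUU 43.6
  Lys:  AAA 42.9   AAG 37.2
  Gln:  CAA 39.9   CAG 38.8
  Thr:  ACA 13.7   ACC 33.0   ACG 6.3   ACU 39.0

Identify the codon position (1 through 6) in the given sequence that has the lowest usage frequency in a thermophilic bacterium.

5

Codon 1 UGU (Cys): 23.3 per 1000.
Codon 2 AAG (Lys): 37.2 per 1000.
Codon 3 CAG (Gln): 38.8 per 1000.
Codon 4 ACU (Thr): 39.0 per 1000.
Codon 5 UGC (Cys): 14.5 per 1000.
Codon 6 AUU (Ile): 43.6 per 1000.
Lowest frequency is 14.5 at codon 5.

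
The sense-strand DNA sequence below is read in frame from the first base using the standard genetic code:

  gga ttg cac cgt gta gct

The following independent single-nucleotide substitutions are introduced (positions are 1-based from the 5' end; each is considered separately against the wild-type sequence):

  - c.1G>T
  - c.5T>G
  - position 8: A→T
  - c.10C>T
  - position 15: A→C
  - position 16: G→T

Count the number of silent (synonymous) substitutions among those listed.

Codon 1: GGA (Gly) → TGA (Stop) — nonsense.
Codon 2: TTG (Leu) → TGG (Trp) — missense.
Codon 3: CAC (His) → CTC (Leu) — missense.
Codon 4: CGT (Arg) → TGT (Cys) — missense.
Codon 5: GTA (Val) → GTC (Val) — synonymous.
Codon 6: GCT (Ala) → TCT (Ser) — missense.
Synonymous: 1 of 6.

1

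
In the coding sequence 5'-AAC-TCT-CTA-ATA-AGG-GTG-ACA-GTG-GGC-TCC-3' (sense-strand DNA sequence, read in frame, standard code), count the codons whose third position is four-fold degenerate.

7

Codon 1 AAC (Asn): third position 2-fold.
Codon 2 TCT (Ser): third position 4-fold.
Codon 3 CTA (Leu): third position 4-fold.
Codon 4 ATA (Ile): third position 3-fold.
Codon 5 AGG (Arg): third position 2-fold.
Codon 6 GTG (Val): third position 4-fold.
Codon 7 ACA (Thr): third position 4-fold.
Codon 8 GTG (Val): third position 4-fold.
Codon 9 GGC (Gly): third position 4-fold.
Codon 10 TCC (Ser): third position 4-fold.
Four-fold degenerate third positions: 7.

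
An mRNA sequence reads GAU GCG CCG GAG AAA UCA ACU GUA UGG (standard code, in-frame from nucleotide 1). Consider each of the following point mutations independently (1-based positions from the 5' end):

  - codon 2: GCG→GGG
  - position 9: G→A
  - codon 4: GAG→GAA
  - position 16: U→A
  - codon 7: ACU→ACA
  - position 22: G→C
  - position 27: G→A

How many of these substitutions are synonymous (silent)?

3

Codon 2: GCG (Ala) → GGG (Gly) — missense.
Codon 3: CCG (Pro) → CCA (Pro) — synonymous.
Codon 4: GAG (Glu) → GAA (Glu) — synonymous.
Codon 6: UCA (Ser) → ACA (Thr) — missense.
Codon 7: ACU (Thr) → ACA (Thr) — synonymous.
Codon 8: GUA (Val) → CUA (Leu) — missense.
Codon 9: UGG (Trp) → UGA (Stop) — nonsense.
Synonymous: 3 of 7.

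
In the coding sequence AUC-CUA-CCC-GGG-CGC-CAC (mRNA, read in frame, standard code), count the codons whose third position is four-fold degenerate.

4

Codon 1 AUC (Ile): third position 3-fold.
Codon 2 CUA (Leu): third position 4-fold.
Codon 3 CCC (Pro): third position 4-fold.
Codon 4 GGG (Gly): third position 4-fold.
Codon 5 CGC (Arg): third position 4-fold.
Codon 6 CAC (His): third position 2-fold.
Four-fold degenerate third positions: 4.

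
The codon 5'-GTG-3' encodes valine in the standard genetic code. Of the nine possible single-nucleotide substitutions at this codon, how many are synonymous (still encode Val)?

Position 1: none → 0 synonymous.
Position 2: none → 0 synonymous.
Position 3: GTT, GTC, GTA → 3 synonymous.
Total: 0 + 0 + 3 = 3.

3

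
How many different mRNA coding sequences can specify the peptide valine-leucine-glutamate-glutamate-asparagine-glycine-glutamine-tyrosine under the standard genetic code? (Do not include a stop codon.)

3072

Val: 4 codons.
Leu: 6 codons.
Glu: 2 codons.
Glu: 2 codons.
Asn: 2 codons.
Gly: 4 codons.
Gln: 2 codons.
Tyr: 2 codons.
4 × 6 × 2 × 2 × 2 × 4 × 2 × 2 = 3072.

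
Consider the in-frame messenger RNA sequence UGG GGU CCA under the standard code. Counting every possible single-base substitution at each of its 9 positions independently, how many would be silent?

Codon 1 (UGG, Trp): 0 synonymous substitutions.
Codon 2 (GGU, Gly): 3 synonymous substitutions.
Codon 3 (CCA, Pro): 3 synonymous substitutions.
Total: 0 + 3 + 3 = 6.

6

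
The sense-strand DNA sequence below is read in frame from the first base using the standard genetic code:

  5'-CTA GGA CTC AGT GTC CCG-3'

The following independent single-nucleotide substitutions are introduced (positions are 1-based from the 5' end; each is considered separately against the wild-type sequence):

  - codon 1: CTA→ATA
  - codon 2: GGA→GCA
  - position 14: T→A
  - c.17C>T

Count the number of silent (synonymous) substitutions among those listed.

Codon 1: CTA (Leu) → ATA (Ile) — missense.
Codon 2: GGA (Gly) → GCA (Ala) — missense.
Codon 5: GTC (Val) → GAC (Asp) — missense.
Codon 6: CCG (Pro) → CTG (Leu) — missense.
Synonymous: 0 of 4.

0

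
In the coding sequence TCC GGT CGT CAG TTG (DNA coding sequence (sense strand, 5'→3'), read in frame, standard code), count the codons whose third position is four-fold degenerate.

3

Codon 1 TCC (Ser): third position 4-fold.
Codon 2 GGT (Gly): third position 4-fold.
Codon 3 CGT (Arg): third position 4-fold.
Codon 4 CAG (Gln): third position 2-fold.
Codon 5 TTG (Leu): third position 2-fold.
Four-fold degenerate third positions: 3.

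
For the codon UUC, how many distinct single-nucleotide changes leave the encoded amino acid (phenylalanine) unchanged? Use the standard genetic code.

Position 1: none → 0 synonymous.
Position 2: none → 0 synonymous.
Position 3: UUU → 1 synonymous.
Total: 0 + 0 + 1 = 1.

1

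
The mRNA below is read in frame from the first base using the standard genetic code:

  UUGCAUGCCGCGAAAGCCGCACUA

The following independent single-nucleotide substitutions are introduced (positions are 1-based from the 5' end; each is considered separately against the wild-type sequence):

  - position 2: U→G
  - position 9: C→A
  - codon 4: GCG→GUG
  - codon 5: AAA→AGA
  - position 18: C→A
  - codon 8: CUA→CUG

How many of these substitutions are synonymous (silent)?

Codon 1: UUG (Leu) → UGG (Trp) — missense.
Codon 3: GCC (Ala) → GCA (Ala) — synonymous.
Codon 4: GCG (Ala) → GUG (Val) — missense.
Codon 5: AAA (Lys) → AGA (Arg) — missense.
Codon 6: GCC (Ala) → GCA (Ala) — synonymous.
Codon 8: CUA (Leu) → CUG (Leu) — synonymous.
Synonymous: 3 of 6.

3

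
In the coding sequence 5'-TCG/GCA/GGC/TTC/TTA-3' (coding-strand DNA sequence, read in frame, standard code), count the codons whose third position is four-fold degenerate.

Codon 1 TCG (Ser): third position 4-fold.
Codon 2 GCA (Ala): third position 4-fold.
Codon 3 GGC (Gly): third position 4-fold.
Codon 4 TTC (Phe): third position 2-fold.
Codon 5 TTA (Leu): third position 2-fold.
Four-fold degenerate third positions: 3.

3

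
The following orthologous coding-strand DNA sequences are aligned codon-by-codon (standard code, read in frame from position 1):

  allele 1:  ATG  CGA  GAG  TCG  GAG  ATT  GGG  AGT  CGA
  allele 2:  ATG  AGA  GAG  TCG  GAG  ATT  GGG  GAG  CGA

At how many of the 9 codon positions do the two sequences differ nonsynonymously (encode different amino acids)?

1

Codon 1: ATG Met / ATG Met — identical.
Codon 2: CGA Arg / AGA Arg — synonymous.
Codon 3: GAG Glu / GAG Glu — identical.
Codon 4: TCG Ser / TCG Ser — identical.
Codon 5: GAG Glu / GAG Glu — identical.
Codon 6: ATT Ile / ATT Ile — identical.
Codon 7: GGG Gly / GGG Gly — identical.
Codon 8: AGT Ser / GAG Glu — nonsynonymous.
Codon 9: CGA Arg / CGA Arg — identical.
Nonsynonymous differences: 1.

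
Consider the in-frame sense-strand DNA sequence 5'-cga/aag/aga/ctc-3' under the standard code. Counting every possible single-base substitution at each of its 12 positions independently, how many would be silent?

Codon 1 (CGA, Arg): 4 synonymous substitutions.
Codon 2 (AAG, Lys): 1 synonymous substitution.
Codon 3 (AGA, Arg): 2 synonymous substitutions.
Codon 4 (CTC, Leu): 3 synonymous substitutions.
Total: 4 + 1 + 2 + 3 = 10.

10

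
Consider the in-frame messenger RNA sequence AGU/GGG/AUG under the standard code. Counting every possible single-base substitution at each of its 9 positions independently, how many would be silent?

Codon 1 (AGU, Ser): 1 synonymous substitution.
Codon 2 (GGG, Gly): 3 synonymous substitutions.
Codon 3 (AUG, Met): 0 synonymous substitutions.
Total: 1 + 3 + 0 = 4.

4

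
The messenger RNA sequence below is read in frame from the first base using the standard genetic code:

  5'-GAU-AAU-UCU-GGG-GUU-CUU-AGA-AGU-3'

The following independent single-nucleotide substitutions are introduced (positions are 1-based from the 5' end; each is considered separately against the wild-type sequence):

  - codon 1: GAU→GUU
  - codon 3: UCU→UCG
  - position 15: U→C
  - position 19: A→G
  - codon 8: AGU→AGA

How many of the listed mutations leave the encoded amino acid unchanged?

2

Codon 1: GAU (Asp) → GUU (Val) — missense.
Codon 3: UCU (Ser) → UCG (Ser) — synonymous.
Codon 5: GUU (Val) → GUC (Val) — synonymous.
Codon 7: AGA (Arg) → GGA (Gly) — missense.
Codon 8: AGU (Ser) → AGA (Arg) — missense.
Synonymous: 2 of 5.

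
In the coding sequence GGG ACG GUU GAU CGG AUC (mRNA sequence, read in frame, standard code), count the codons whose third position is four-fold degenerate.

4

Codon 1 GGG (Gly): third position 4-fold.
Codon 2 ACG (Thr): third position 4-fold.
Codon 3 GUU (Val): third position 4-fold.
Codon 4 GAU (Asp): third position 2-fold.
Codon 5 CGG (Arg): third position 4-fold.
Codon 6 AUC (Ile): third position 3-fold.
Four-fold degenerate third positions: 4.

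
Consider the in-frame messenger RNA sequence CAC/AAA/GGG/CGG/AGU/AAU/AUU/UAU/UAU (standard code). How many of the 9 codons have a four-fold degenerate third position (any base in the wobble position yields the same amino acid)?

2

Codon 1 CAC (His): third position 2-fold.
Codon 2 AAA (Lys): third position 2-fold.
Codon 3 GGG (Gly): third position 4-fold.
Codon 4 CGG (Arg): third position 4-fold.
Codon 5 AGU (Ser): third position 2-fold.
Codon 6 AAU (Asn): third position 2-fold.
Codon 7 AUU (Ile): third position 3-fold.
Codon 8 UAU (Tyr): third position 2-fold.
Codon 9 UAU (Tyr): third position 2-fold.
Four-fold degenerate third positions: 2.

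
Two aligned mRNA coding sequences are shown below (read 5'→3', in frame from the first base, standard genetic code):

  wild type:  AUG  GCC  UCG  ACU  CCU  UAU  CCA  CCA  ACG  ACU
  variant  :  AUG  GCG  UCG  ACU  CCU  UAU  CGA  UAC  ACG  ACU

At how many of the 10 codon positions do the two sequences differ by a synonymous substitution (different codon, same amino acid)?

Codon 1: AUG Met / AUG Met — identical.
Codon 2: GCC Ala / GCG Ala — synonymous.
Codon 3: UCG Ser / UCG Ser — identical.
Codon 4: ACU Thr / ACU Thr — identical.
Codon 5: CCU Pro / CCU Pro — identical.
Codon 6: UAU Tyr / UAU Tyr — identical.
Codon 7: CCA Pro / CGA Arg — nonsynonymous.
Codon 8: CCA Pro / UAC Tyr — nonsynonymous.
Codon 9: ACG Thr / ACG Thr — identical.
Codon 10: ACU Thr / ACU Thr — identical.
Synonymous differences: 1.

1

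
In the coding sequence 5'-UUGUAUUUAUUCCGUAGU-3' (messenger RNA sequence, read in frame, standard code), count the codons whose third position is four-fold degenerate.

1

Codon 1 UUG (Leu): third position 2-fold.
Codon 2 UAU (Tyr): third position 2-fold.
Codon 3 UUA (Leu): third position 2-fold.
Codon 4 UUC (Phe): third position 2-fold.
Codon 5 CGU (Arg): third position 4-fold.
Codon 6 AGU (Ser): third position 2-fold.
Four-fold degenerate third positions: 1.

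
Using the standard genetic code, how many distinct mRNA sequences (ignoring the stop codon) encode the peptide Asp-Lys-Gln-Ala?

Asp: 2 codons.
Lys: 2 codons.
Gln: 2 codons.
Ala: 4 codons.
2 × 2 × 2 × 4 = 32.

32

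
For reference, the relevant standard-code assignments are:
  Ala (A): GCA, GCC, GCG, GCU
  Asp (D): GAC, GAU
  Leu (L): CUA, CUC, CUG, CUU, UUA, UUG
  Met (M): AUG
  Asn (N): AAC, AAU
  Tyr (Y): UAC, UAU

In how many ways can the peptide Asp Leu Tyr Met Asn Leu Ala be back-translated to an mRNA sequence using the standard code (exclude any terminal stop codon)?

Asp: 2 codons.
Leu: 6 codons.
Tyr: 2 codons.
Met: 1 codon.
Asn: 2 codons.
Leu: 6 codons.
Ala: 4 codons.
2 × 6 × 2 × 1 × 2 × 6 × 4 = 1152.

1152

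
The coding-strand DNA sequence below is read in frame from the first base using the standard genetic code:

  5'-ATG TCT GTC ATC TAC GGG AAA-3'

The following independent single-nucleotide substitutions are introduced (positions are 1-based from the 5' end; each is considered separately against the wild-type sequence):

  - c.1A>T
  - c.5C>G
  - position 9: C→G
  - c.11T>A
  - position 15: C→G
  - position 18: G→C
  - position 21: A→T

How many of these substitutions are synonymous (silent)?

Codon 1: ATG (Met) → TTG (Leu) — missense.
Codon 2: TCT (Ser) → TGT (Cys) — missense.
Codon 3: GTC (Val) → GTG (Val) — synonymous.
Codon 4: ATC (Ile) → AAC (Asn) — missense.
Codon 5: TAC (Tyr) → TAG (Stop) — nonsense.
Codon 6: GGG (Gly) → GGC (Gly) — synonymous.
Codon 7: AAA (Lys) → AAT (Asn) — missense.
Synonymous: 2 of 7.

2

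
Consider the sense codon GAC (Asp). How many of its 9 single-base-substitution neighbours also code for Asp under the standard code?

Position 1: none → 0 synonymous.
Position 2: none → 0 synonymous.
Position 3: GAU → 1 synonymous.
Total: 0 + 0 + 1 = 1.

1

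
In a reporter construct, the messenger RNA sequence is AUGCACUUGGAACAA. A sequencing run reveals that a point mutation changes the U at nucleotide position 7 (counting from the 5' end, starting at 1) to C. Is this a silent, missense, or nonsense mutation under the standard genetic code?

Position 7 falls in codon 3: UUG → Leu.
After the substitution the codon is CUG → Leu.
Both encode Leu, so the change is synonymous.

silent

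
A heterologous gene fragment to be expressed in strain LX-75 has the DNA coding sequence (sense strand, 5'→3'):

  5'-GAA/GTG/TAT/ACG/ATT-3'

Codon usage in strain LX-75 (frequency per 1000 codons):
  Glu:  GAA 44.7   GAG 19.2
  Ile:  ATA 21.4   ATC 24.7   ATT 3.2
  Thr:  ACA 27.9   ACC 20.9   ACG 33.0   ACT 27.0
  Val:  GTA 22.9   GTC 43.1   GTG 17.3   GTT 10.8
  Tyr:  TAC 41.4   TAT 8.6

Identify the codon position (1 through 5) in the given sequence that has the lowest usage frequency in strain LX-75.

Codon 1 GAA (Glu): 44.7 per 1000.
Codon 2 GTG (Val): 17.3 per 1000.
Codon 3 TAT (Tyr): 8.6 per 1000.
Codon 4 ACG (Thr): 33.0 per 1000.
Codon 5 ATT (Ile): 3.2 per 1000.
Lowest frequency is 3.2 at codon 5.

5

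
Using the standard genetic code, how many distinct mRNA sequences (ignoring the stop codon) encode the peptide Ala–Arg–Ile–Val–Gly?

Ala: 4 codons.
Arg: 6 codons.
Ile: 3 codons.
Val: 4 codons.
Gly: 4 codons.
4 × 6 × 3 × 4 × 4 = 1152.

1152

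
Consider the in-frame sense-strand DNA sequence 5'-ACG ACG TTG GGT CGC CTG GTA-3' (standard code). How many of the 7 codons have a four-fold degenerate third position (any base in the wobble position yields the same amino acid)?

Codon 1 ACG (Thr): third position 4-fold.
Codon 2 ACG (Thr): third position 4-fold.
Codon 3 TTG (Leu): third position 2-fold.
Codon 4 GGT (Gly): third position 4-fold.
Codon 5 CGC (Arg): third position 4-fold.
Codon 6 CTG (Leu): third position 4-fold.
Codon 7 GTA (Val): third position 4-fold.
Four-fold degenerate third positions: 6.

6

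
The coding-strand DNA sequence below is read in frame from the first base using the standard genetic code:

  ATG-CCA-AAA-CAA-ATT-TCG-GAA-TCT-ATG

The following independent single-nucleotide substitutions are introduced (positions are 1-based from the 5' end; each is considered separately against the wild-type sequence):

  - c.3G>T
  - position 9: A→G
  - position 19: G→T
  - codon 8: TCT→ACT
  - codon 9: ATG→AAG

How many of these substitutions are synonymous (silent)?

1

Codon 1: ATG (Met) → ATT (Ile) — missense.
Codon 3: AAA (Lys) → AAG (Lys) — synonymous.
Codon 7: GAA (Glu) → TAA (Stop) — nonsense.
Codon 8: TCT (Ser) → ACT (Thr) — missense.
Codon 9: ATG (Met) → AAG (Lys) — missense.
Synonymous: 1 of 5.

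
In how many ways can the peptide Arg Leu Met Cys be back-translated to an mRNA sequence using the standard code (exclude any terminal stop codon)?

72

Arg: 6 codons.
Leu: 6 codons.
Met: 1 codon.
Cys: 2 codons.
6 × 6 × 1 × 2 = 72.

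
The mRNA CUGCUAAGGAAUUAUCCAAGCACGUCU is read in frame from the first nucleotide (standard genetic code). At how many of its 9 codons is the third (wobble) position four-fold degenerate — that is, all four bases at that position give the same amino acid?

Codon 1 CUG (Leu): third position 4-fold.
Codon 2 CUA (Leu): third position 4-fold.
Codon 3 AGG (Arg): third position 2-fold.
Codon 4 AAU (Asn): third position 2-fold.
Codon 5 UAU (Tyr): third position 2-fold.
Codon 6 CCA (Pro): third position 4-fold.
Codon 7 AGC (Ser): third position 2-fold.
Codon 8 ACG (Thr): third position 4-fold.
Codon 9 UCU (Ser): third position 4-fold.
Four-fold degenerate third positions: 5.

5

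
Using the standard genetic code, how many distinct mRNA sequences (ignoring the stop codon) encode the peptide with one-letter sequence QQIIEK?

144

Gln: 2 codons.
Gln: 2 codons.
Ile: 3 codons.
Ile: 3 codons.
Glu: 2 codons.
Lys: 2 codons.
2 × 2 × 3 × 3 × 2 × 2 = 144.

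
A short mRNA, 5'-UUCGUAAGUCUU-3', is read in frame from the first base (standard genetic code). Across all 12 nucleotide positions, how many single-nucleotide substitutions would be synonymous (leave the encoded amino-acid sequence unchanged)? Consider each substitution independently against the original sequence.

Codon 1 (UUC, Phe): 1 synonymous substitution.
Codon 2 (GUA, Val): 3 synonymous substitutions.
Codon 3 (AGU, Ser): 1 synonymous substitution.
Codon 4 (CUU, Leu): 3 synonymous substitutions.
Total: 1 + 3 + 1 + 3 = 8.

8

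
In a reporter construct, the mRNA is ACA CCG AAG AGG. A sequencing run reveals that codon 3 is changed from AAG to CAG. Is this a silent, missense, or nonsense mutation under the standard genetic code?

missense

Position 7 falls in codon 3: AAG → Lys.
After the substitution the codon is CAG → Gln.
Lys ≠ Gln, so this is a missense mutation.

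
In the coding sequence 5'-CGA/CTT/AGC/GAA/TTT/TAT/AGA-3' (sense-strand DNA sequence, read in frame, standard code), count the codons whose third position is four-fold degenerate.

2

Codon 1 CGA (Arg): third position 4-fold.
Codon 2 CTT (Leu): third position 4-fold.
Codon 3 AGC (Ser): third position 2-fold.
Codon 4 GAA (Glu): third position 2-fold.
Codon 5 TTT (Phe): third position 2-fold.
Codon 6 TAT (Tyr): third position 2-fold.
Codon 7 AGA (Arg): third position 2-fold.
Four-fold degenerate third positions: 2.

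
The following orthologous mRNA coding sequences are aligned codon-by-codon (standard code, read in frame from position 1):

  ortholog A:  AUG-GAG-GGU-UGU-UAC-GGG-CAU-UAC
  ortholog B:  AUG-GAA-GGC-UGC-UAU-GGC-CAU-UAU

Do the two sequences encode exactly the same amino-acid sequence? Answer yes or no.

yes

Codon 1: AUG Met / AUG Met — identical.
Codon 2: GAG Glu / GAA Glu — synonymous.
Codon 3: GGU Gly / GGC Gly — synonymous.
Codon 4: UGU Cys / UGC Cys — synonymous.
Codon 5: UAC Tyr / UAU Tyr — synonymous.
Codon 6: GGG Gly / GGC Gly — synonymous.
Codon 7: CAU His / CAU His — identical.
Codon 8: UAC Tyr / UAU Tyr — synonymous.
Nonsynonymous differences: 0 → same protein.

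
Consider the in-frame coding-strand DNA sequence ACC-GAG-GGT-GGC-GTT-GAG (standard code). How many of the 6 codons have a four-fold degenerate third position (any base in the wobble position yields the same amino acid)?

4

Codon 1 ACC (Thr): third position 4-fold.
Codon 2 GAG (Glu): third position 2-fold.
Codon 3 GGT (Gly): third position 4-fold.
Codon 4 GGC (Gly): third position 4-fold.
Codon 5 GTT (Val): third position 4-fold.
Codon 6 GAG (Glu): third position 2-fold.
Four-fold degenerate third positions: 4.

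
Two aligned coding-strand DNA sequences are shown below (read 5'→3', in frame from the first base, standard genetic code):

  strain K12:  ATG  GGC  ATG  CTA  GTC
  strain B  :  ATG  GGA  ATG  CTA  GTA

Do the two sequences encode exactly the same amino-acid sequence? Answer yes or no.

Codon 1: ATG Met / ATG Met — identical.
Codon 2: GGC Gly / GGA Gly — synonymous.
Codon 3: ATG Met / ATG Met — identical.
Codon 4: CTA Leu / CTA Leu — identical.
Codon 5: GTC Val / GTA Val — synonymous.
Nonsynonymous differences: 0 → same protein.

yes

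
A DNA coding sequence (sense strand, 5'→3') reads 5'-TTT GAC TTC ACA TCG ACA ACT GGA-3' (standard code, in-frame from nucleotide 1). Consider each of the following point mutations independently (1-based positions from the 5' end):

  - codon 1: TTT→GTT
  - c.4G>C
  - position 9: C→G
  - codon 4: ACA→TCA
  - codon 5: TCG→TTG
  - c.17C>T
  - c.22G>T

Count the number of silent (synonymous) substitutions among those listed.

Codon 1: TTT (Phe) → GTT (Val) — missense.
Codon 2: GAC (Asp) → CAC (His) — missense.
Codon 3: TTC (Phe) → TTG (Leu) — missense.
Codon 4: ACA (Thr) → TCA (Ser) — missense.
Codon 5: TCG (Ser) → TTG (Leu) — missense.
Codon 6: ACA (Thr) → ATA (Ile) — missense.
Codon 8: GGA (Gly) → TGA (Stop) — nonsense.
Synonymous: 0 of 7.

0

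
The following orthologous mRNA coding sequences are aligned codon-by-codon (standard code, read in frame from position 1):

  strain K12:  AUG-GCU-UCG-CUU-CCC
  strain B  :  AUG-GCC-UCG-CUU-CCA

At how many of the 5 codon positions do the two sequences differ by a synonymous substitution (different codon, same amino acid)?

Codon 1: AUG Met / AUG Met — identical.
Codon 2: GCU Ala / GCC Ala — synonymous.
Codon 3: UCG Ser / UCG Ser — identical.
Codon 4: CUU Leu / CUU Leu — identical.
Codon 5: CCC Pro / CCA Pro — synonymous.
Synonymous differences: 2.

2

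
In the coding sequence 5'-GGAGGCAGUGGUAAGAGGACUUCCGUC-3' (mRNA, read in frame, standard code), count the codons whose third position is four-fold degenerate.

6

Codon 1 GGA (Gly): third position 4-fold.
Codon 2 GGC (Gly): third position 4-fold.
Codon 3 AGU (Ser): third position 2-fold.
Codon 4 GGU (Gly): third position 4-fold.
Codon 5 AAG (Lys): third position 2-fold.
Codon 6 AGG (Arg): third position 2-fold.
Codon 7 ACU (Thr): third position 4-fold.
Codon 8 UCC (Ser): third position 4-fold.
Codon 9 GUC (Val): third position 4-fold.
Four-fold degenerate third positions: 6.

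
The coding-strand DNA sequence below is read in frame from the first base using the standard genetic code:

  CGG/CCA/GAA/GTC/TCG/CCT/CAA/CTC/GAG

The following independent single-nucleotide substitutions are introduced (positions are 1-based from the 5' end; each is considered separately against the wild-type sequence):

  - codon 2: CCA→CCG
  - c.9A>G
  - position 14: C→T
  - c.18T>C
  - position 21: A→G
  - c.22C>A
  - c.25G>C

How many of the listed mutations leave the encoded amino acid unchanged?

Codon 2: CCA (Pro) → CCG (Pro) — synonymous.
Codon 3: GAA (Glu) → GAG (Glu) — synonymous.
Codon 5: TCG (Ser) → TTG (Leu) — missense.
Codon 6: CCT (Pro) → CCC (Pro) — synonymous.
Codon 7: CAA (Gln) → CAG (Gln) — synonymous.
Codon 8: CTC (Leu) → ATC (Ile) — missense.
Codon 9: GAG (Glu) → CAG (Gln) — missense.
Synonymous: 4 of 7.

4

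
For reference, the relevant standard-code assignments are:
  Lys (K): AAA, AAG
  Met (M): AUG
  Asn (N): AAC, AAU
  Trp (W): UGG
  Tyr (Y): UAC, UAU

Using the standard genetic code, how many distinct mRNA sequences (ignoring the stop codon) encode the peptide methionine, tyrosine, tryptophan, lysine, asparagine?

Met: 1 codon.
Tyr: 2 codons.
Trp: 1 codon.
Lys: 2 codons.
Asn: 2 codons.
1 × 2 × 1 × 2 × 2 = 8.

8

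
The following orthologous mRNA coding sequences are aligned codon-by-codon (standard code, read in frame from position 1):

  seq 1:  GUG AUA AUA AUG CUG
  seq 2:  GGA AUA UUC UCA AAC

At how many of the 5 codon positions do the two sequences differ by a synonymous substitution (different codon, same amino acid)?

0

Codon 1: GUG Val / GGA Gly — nonsynonymous.
Codon 2: AUA Ile / AUA Ile — identical.
Codon 3: AUA Ile / UUC Phe — nonsynonymous.
Codon 4: AUG Met / UCA Ser — nonsynonymous.
Codon 5: CUG Leu / AAC Asn — nonsynonymous.
Synonymous differences: 0.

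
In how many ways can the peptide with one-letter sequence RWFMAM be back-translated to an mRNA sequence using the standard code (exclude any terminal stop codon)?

48

Arg: 6 codons.
Trp: 1 codon.
Phe: 2 codons.
Met: 1 codon.
Ala: 4 codons.
Met: 1 codon.
6 × 1 × 2 × 1 × 4 × 1 = 48.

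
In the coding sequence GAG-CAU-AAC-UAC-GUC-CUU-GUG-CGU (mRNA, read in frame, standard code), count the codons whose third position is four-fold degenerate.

4

Codon 1 GAG (Glu): third position 2-fold.
Codon 2 CAU (His): third position 2-fold.
Codon 3 AAC (Asn): third position 2-fold.
Codon 4 UAC (Tyr): third position 2-fold.
Codon 5 GUC (Val): third position 4-fold.
Codon 6 CUU (Leu): third position 4-fold.
Codon 7 GUG (Val): third position 4-fold.
Codon 8 CGU (Arg): third position 4-fold.
Four-fold degenerate third positions: 4.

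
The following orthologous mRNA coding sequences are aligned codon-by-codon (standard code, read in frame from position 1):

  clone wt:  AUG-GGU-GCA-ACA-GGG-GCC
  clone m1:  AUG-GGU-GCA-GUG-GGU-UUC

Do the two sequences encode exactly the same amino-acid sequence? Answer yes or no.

Codon 1: AUG Met / AUG Met — identical.
Codon 2: GGU Gly / GGU Gly — identical.
Codon 3: GCA Ala / GCA Ala — identical.
Codon 4: ACA Thr / GUG Val — nonsynonymous.
Codon 5: GGG Gly / GGU Gly — synonymous.
Codon 6: GCC Ala / UUC Phe — nonsynonymous.
Nonsynonymous differences: 2 → different protein.

no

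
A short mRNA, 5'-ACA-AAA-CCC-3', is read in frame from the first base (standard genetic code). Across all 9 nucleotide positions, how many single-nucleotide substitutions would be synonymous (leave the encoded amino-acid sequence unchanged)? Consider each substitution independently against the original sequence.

Codon 1 (ACA, Thr): 3 synonymous substitutions.
Codon 2 (AAA, Lys): 1 synonymous substitution.
Codon 3 (CCC, Pro): 3 synonymous substitutions.
Total: 3 + 1 + 3 = 7.

7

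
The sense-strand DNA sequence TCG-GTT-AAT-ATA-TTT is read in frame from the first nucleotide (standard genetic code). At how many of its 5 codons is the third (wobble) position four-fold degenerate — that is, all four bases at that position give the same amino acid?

2

Codon 1 TCG (Ser): third position 4-fold.
Codon 2 GTT (Val): third position 4-fold.
Codon 3 AAT (Asn): third position 2-fold.
Codon 4 ATA (Ile): third position 3-fold.
Codon 5 TTT (Phe): third position 2-fold.
Four-fold degenerate third positions: 2.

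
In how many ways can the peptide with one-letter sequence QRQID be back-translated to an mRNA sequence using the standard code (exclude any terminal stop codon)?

Gln: 2 codons.
Arg: 6 codons.
Gln: 2 codons.
Ile: 3 codons.
Asp: 2 codons.
2 × 6 × 2 × 3 × 2 = 144.

144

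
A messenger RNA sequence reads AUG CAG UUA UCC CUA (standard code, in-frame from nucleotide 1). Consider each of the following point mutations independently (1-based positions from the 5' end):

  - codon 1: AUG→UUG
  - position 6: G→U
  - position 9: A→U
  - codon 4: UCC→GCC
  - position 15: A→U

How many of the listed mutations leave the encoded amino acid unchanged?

Codon 1: AUG (Met) → UUG (Leu) — missense.
Codon 2: CAG (Gln) → CAU (His) — missense.
Codon 3: UUA (Leu) → UUU (Phe) — missense.
Codon 4: UCC (Ser) → GCC (Ala) — missense.
Codon 5: CUA (Leu) → CUU (Leu) — synonymous.
Synonymous: 1 of 5.

1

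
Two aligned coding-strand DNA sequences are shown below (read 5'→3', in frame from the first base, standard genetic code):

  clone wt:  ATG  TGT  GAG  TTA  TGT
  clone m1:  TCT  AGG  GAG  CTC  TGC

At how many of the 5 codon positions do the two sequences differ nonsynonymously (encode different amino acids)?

2

Codon 1: ATG Met / TCT Ser — nonsynonymous.
Codon 2: TGT Cys / AGG Arg — nonsynonymous.
Codon 3: GAG Glu / GAG Glu — identical.
Codon 4: TTA Leu / CTC Leu — synonymous.
Codon 5: TGT Cys / TGC Cys — synonymous.
Nonsynonymous differences: 2.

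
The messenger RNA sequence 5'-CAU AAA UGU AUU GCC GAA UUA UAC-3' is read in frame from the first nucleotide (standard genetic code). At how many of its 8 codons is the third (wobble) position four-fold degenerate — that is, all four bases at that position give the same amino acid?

Codon 1 CAU (His): third position 2-fold.
Codon 2 AAA (Lys): third position 2-fold.
Codon 3 UGU (Cys): third position 2-fold.
Codon 4 AUU (Ile): third position 3-fold.
Codon 5 GCC (Ala): third position 4-fold.
Codon 6 GAA (Glu): third position 2-fold.
Codon 7 UUA (Leu): third position 2-fold.
Codon 8 UAC (Tyr): third position 2-fold.
Four-fold degenerate third positions: 1.

1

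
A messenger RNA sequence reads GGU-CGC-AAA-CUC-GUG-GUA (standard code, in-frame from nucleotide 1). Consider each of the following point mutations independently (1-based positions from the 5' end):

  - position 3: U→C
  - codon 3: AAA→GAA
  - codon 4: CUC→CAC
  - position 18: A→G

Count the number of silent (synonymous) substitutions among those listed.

Codon 1: GGU (Gly) → GGC (Gly) — synonymous.
Codon 3: AAA (Lys) → GAA (Glu) — missense.
Codon 4: CUC (Leu) → CAC (His) — missense.
Codon 6: GUA (Val) → GUG (Val) — synonymous.
Synonymous: 2 of 4.

2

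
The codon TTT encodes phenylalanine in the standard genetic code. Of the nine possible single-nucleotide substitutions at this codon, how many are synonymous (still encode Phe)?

1

Position 1: none → 0 synonymous.
Position 2: none → 0 synonymous.
Position 3: TTC → 1 synonymous.
Total: 0 + 0 + 1 = 1.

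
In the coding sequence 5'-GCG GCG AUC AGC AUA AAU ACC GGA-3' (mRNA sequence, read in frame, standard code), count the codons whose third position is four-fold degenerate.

Codon 1 GCG (Ala): third position 4-fold.
Codon 2 GCG (Ala): third position 4-fold.
Codon 3 AUC (Ile): third position 3-fold.
Codon 4 AGC (Ser): third position 2-fold.
Codon 5 AUA (Ile): third position 3-fold.
Codon 6 AAU (Asn): third position 2-fold.
Codon 7 ACC (Thr): third position 4-fold.
Codon 8 GGA (Gly): third position 4-fold.
Four-fold degenerate third positions: 4.

4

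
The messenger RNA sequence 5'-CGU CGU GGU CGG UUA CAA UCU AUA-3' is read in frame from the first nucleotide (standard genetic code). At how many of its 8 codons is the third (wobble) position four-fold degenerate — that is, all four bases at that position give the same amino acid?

5

Codon 1 CGU (Arg): third position 4-fold.
Codon 2 CGU (Arg): third position 4-fold.
Codon 3 GGU (Gly): third position 4-fold.
Codon 4 CGG (Arg): third position 4-fold.
Codon 5 UUA (Leu): third position 2-fold.
Codon 6 CAA (Gln): third position 2-fold.
Codon 7 UCU (Ser): third position 4-fold.
Codon 8 AUA (Ile): third position 3-fold.
Four-fold degenerate third positions: 5.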